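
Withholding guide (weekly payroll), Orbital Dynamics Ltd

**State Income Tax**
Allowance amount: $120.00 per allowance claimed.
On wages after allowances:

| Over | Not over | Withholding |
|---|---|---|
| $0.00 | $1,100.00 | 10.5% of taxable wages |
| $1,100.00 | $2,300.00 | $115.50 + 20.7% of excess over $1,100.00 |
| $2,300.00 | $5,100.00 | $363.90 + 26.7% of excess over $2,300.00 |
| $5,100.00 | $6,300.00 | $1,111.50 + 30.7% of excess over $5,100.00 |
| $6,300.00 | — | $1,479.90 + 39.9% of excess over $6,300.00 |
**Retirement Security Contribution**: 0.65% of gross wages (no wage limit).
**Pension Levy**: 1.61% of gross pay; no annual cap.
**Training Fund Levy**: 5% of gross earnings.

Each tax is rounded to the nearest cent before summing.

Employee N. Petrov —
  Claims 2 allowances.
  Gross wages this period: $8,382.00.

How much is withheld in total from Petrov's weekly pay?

$2,823.39

State Income Tax: taxable = $8,382.00 − 2×$120.00 = $8,142.00
  $1,479.90 + 39.9% × ($8,142.00 − $6,300.00) = $1,479.90 + 39.9% × $1,842.00 = $2,214.86
Retirement Security Contribution: 0.65% × $8,382.00 = $54.48
Pension Levy: 1.61% × $8,382.00 = $134.95
Training Fund Levy: 5% × $8,382.00 = $419.10
Total: $2,214.86 + $54.48 + $134.95 + $419.10 = $2,823.39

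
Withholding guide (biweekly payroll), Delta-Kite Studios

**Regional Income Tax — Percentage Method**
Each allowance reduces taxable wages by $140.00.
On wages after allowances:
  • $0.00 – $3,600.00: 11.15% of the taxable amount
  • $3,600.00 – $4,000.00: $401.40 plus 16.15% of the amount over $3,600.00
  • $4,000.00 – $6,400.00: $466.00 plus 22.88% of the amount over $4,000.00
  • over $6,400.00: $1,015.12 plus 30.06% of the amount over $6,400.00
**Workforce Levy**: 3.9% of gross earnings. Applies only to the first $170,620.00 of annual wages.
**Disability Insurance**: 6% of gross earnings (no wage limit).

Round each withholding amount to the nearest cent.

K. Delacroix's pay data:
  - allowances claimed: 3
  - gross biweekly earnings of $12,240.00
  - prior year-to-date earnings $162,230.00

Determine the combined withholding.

Regional Income Tax: taxable = $12,240.00 − 3×$140.00 = $11,820.00
  $1,015.12 + 30.06% × ($11,820.00 − $6,400.00) = $1,015.12 + 30.06% × $5,420.00 = $2,644.37
Workforce Levy: cap $170,620.00 − YTD $162,230.00 = $8,390.00 subject; 3.9% × $8,390.00 = $327.21
Disability Insurance: 6% × $12,240.00 = $734.40
Total: $2,644.37 + $327.21 + $734.40 = $3,705.98

$3,705.98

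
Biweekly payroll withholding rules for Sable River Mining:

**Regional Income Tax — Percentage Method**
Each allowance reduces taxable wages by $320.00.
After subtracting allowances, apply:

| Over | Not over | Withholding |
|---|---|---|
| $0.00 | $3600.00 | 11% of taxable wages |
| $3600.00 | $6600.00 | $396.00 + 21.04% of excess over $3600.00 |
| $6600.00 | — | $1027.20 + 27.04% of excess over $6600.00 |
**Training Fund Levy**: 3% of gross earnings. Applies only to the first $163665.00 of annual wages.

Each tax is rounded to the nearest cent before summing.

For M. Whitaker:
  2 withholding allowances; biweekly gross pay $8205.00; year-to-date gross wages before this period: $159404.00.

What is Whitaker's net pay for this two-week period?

Regional Income Tax: taxable = $8205.00 − 2×$320.00 = $7565.00
  $1027.20 + 27.04% × ($7565.00 − $6600.00) = $1027.20 + 27.04% × $965.00 = $1288.14
Training Fund Levy: cap $163665.00 − YTD $159404.00 = $4261.00 subject; 3% × $4261.00 = $127.83
Total withheld: $1288.14 + $127.83 = $1415.97
Net pay: $8205.00 − $1415.97 = $6789.03

$6789.03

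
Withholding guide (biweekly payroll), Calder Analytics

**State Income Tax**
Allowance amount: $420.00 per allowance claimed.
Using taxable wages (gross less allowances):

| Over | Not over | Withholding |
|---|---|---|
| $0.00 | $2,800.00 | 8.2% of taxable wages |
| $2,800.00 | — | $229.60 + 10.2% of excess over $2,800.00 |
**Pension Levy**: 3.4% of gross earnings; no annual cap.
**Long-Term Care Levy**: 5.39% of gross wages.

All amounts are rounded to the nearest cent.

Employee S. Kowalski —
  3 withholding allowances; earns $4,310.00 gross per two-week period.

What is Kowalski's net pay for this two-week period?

$3,676.05

State Income Tax: taxable = $4,310.00 − 3×$420.00 = $3,050.00
  $229.60 + 10.2% × ($3,050.00 − $2,800.00) = $229.60 + 10.2% × $250.00 = $255.10
Pension Levy: 3.4% × $4,310.00 = $146.54
Long-Term Care Levy: 5.39% × $4,310.00 = $232.31
Total withheld: $255.10 + $146.54 + $232.31 = $633.95
Net pay: $4,310.00 − $633.95 = $3,676.05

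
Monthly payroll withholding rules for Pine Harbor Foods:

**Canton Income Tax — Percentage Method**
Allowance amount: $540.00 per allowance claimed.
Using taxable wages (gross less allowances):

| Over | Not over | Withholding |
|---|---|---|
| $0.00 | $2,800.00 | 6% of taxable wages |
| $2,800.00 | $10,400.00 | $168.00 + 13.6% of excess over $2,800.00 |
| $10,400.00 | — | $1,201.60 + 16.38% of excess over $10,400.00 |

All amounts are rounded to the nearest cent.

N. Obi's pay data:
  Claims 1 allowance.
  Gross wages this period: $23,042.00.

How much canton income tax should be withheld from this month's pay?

Canton Income Tax: taxable = $23,042.00 − 1×$540.00 = $22,502.00
  $1,201.60 + 16.38% × ($22,502.00 − $10,400.00) = $1,201.60 + 16.38% × $12,102.00 = $3,183.91

$3,183.91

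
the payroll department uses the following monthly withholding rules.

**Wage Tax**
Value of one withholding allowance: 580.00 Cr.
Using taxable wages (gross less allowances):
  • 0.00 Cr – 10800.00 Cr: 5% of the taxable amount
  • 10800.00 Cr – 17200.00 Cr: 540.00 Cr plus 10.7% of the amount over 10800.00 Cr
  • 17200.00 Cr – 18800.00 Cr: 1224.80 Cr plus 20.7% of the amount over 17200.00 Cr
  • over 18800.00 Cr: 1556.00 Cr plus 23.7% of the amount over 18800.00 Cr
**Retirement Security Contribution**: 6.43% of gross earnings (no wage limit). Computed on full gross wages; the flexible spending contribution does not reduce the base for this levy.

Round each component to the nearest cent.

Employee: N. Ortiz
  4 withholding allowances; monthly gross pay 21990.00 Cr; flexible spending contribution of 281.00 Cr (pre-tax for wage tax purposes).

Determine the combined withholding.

3109.55 Cr

Wage Tax: taxable = 21990.00 Cr − 281.00 Cr − 4×580.00 Cr = 19389.00 Cr
  1556.00 Cr + 23.7% × (19389.00 Cr − 18800.00 Cr) = 1556.00 Cr + 23.7% × 589.00 Cr = 1695.59 Cr
Retirement Security Contribution: 6.43% × 21990.00 Cr = 1413.96 Cr
Total: 1695.59 Cr + 1413.96 Cr = 3109.55 Cr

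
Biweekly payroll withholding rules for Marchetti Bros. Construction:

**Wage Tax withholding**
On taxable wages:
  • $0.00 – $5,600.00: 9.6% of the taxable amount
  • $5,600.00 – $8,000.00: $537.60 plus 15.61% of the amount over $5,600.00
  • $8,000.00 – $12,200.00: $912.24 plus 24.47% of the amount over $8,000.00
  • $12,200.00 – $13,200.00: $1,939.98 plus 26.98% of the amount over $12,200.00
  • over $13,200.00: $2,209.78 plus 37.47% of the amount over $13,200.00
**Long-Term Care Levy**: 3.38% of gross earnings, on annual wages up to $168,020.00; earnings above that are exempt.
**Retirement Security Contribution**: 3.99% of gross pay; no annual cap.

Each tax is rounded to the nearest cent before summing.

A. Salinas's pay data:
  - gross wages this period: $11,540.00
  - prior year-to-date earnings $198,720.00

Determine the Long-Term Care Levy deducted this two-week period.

$0.00

Long-Term Care Levy: YTD $198,720.00 ≥ cap $168,020.00 → $0.00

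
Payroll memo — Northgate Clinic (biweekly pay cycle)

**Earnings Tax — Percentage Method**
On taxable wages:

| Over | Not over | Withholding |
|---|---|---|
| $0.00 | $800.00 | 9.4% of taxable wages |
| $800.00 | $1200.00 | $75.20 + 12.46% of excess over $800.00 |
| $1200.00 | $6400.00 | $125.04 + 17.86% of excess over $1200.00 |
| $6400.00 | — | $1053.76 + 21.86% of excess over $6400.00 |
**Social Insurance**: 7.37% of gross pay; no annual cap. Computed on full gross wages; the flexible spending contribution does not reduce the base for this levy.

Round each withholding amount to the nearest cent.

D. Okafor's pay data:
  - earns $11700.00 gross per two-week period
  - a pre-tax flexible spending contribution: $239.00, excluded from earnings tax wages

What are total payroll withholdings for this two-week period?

Earnings Tax: taxable = $11700.00 − $239.00 = $11461.00
  $1053.76 + 21.86% × ($11461.00 − $6400.00) = $1053.76 + 21.86% × $5061.00 = $2160.09
Social Insurance: 7.37% × $11700.00 = $862.29
Total: $2160.09 + $862.29 = $3022.38

$3022.38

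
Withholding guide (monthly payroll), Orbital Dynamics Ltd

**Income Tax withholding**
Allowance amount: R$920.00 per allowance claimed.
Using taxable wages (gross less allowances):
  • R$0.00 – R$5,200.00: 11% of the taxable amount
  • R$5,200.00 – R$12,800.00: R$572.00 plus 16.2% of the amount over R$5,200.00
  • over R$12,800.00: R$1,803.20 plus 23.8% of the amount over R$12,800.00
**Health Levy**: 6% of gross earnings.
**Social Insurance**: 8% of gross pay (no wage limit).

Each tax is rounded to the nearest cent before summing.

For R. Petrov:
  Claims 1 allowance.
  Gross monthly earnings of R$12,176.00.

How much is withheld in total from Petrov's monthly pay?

Income Tax: taxable = R$12,176.00 − 1×R$920.00 = R$11,256.00
  R$572.00 + 16.2% × (R$11,256.00 − R$5,200.00) = R$572.00 + 16.2% × R$6,056.00 = R$1,553.07
Health Levy: 6% × R$12,176.00 = R$730.56
Social Insurance: 8% × R$12,176.00 = R$974.08
Total: R$1,553.07 + R$730.56 + R$974.08 = R$3,257.71

R$3,257.71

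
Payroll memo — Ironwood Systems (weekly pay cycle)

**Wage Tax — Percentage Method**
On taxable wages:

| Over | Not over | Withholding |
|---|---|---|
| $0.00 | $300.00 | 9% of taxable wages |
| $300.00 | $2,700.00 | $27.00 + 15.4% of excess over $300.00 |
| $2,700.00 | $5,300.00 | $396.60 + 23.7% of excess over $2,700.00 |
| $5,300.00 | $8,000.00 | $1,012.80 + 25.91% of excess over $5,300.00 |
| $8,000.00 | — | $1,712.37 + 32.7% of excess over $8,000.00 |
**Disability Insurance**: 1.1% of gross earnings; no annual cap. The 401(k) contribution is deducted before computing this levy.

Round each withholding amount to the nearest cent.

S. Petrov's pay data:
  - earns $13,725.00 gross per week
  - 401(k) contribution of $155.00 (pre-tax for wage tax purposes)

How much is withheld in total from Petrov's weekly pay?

$3,683.03

Wage Tax: taxable = $13,725.00 − $155.00 = $13,570.00
  $1,712.37 + 32.7% × ($13,570.00 − $8,000.00) = $1,712.37 + 32.7% × $5,570.00 = $3,533.76
Disability Insurance: 1.1% × $13,570.00 = $149.27
Total: $3,533.76 + $149.27 = $3,683.03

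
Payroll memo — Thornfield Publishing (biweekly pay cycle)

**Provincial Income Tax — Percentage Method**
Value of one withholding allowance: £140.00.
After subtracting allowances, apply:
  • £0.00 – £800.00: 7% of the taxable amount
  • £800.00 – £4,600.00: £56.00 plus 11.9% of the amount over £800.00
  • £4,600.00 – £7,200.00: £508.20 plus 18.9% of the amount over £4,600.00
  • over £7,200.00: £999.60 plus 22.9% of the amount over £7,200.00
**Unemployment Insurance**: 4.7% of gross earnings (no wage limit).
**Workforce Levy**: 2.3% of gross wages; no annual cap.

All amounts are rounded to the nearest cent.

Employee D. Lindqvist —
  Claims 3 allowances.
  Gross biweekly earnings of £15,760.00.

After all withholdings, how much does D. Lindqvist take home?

Provincial Income Tax: taxable = £15,760.00 − 3×£140.00 = £15,340.00
  £999.60 + 22.9% × (£15,340.00 − £7,200.00) = £999.60 + 22.9% × £8,140.00 = £2,863.66
Unemployment Insurance: 4.7% × £15,760.00 = £740.72
Workforce Levy: 2.3% × £15,760.00 = £362.48
Total withheld: £2,863.66 + £740.72 + £362.48 = £3,966.86
Net pay: £15,760.00 − £3,966.86 = £11,793.14

£11,793.14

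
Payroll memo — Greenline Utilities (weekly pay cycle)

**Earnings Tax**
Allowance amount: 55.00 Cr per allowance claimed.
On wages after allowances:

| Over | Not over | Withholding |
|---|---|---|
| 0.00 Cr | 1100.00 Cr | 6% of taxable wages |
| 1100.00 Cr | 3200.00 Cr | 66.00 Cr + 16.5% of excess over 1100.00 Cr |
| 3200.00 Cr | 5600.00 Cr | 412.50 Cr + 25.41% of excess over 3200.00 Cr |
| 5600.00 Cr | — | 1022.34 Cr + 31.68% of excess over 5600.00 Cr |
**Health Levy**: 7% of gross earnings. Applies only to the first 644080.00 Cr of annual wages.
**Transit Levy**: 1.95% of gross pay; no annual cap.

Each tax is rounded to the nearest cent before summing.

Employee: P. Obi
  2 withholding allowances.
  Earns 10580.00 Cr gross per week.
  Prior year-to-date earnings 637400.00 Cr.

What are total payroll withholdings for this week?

Earnings Tax: taxable = 10580.00 Cr − 2×55.00 Cr = 10470.00 Cr
  1022.34 Cr + 31.68% × (10470.00 Cr − 5600.00 Cr) = 1022.34 Cr + 31.68% × 4870.00 Cr = 2565.16 Cr
Health Levy: cap 644080.00 Cr − YTD 637400.00 Cr = 6680.00 Cr subject; 7% × 6680.00 Cr = 467.60 Cr
Transit Levy: 1.95% × 10580.00 Cr = 206.31 Cr
Total: 2565.16 Cr + 467.60 Cr + 206.31 Cr = 3239.07 Cr

3239.07 Cr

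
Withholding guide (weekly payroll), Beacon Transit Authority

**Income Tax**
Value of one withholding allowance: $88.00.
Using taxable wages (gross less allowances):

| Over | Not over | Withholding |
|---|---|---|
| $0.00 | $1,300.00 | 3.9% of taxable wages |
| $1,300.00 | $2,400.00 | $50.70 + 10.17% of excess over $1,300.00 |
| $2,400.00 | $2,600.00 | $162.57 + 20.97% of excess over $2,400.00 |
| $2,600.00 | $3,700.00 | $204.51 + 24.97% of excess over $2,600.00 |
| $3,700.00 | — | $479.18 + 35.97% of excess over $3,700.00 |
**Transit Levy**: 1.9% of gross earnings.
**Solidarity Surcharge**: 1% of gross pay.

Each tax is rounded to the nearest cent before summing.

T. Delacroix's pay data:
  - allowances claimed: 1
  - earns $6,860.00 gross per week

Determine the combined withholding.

$1,783.12

Income Tax: taxable = $6,860.00 − 1×$88.00 = $6,772.00
  $479.18 + 35.97% × ($6,772.00 − $3,700.00) = $479.18 + 35.97% × $3,072.00 = $1,584.18
Transit Levy: 1.9% × $6,860.00 = $130.34
Solidarity Surcharge: 1% × $6,860.00 = $68.60
Total: $1,584.18 + $130.34 + $68.60 = $1,783.12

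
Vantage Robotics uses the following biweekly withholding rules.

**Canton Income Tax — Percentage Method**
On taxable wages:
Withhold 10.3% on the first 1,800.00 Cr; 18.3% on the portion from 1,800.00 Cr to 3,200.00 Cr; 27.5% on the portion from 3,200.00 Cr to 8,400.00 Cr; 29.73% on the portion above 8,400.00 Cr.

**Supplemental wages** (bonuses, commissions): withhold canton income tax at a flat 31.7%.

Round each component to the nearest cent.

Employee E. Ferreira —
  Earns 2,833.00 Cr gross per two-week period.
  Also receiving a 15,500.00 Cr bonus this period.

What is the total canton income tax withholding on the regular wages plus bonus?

Canton Income Tax: taxable = 2,833.00 Cr
  185.40 Cr + 18.3% × (2,833.00 Cr − 1,800.00 Cr) = 185.40 Cr + 18.3% × 1,033.00 Cr = 374.44 Cr
Supplemental (31.7% flat on bonus): 31.7% × 15,500.00 Cr = 4,913.50 Cr
Total canton income tax: 374.44 Cr + 4,913.50 Cr = 5,287.94 Cr

5,287.94 Cr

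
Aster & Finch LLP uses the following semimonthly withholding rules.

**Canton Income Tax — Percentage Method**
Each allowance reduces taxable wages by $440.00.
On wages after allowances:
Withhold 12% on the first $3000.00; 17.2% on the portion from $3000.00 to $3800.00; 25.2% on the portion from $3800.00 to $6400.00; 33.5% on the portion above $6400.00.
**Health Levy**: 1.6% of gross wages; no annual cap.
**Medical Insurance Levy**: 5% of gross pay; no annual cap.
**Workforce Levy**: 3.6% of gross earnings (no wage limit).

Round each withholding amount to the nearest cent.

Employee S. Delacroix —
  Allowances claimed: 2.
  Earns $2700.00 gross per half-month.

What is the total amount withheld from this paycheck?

Canton Income Tax: taxable = $2700.00 − 2×$440.00 = $1820.00
  12% × $1820.00 = $218.40
Health Levy: 1.6% × $2700.00 = $43.20
Medical Insurance Levy: 5% × $2700.00 = $135.00
Workforce Levy: 3.6% × $2700.00 = $97.20
Total: $218.40 + $43.20 + $135.00 + $97.20 = $493.80

$493.80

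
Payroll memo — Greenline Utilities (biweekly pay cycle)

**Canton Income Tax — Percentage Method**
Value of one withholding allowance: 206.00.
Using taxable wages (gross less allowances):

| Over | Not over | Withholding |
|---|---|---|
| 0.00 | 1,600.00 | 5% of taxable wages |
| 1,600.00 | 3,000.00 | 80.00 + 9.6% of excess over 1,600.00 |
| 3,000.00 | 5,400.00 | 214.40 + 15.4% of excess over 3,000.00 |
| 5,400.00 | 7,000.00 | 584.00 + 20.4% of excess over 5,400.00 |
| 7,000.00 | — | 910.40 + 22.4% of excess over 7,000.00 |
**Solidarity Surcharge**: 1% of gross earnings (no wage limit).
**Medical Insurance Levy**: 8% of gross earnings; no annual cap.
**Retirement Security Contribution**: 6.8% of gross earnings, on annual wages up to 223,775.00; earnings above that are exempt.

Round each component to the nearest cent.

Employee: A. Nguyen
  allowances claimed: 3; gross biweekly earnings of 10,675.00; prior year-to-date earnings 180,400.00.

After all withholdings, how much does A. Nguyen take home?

7,393.18

Canton Income Tax: taxable = 10,675.00 − 3×206.00 = 10,057.00
  910.40 + 22.4% × (10,057.00 − 7,000.00) = 910.40 + 22.4% × 3,057.00 = 1,595.17
Solidarity Surcharge: 1% × 10,675.00 = 106.75
Medical Insurance Levy: 8% × 10,675.00 = 854.00
Retirement Security Contribution: 6.8% × 10,675.00 = 725.90
Total withheld: 1,595.17 + 106.75 + 854.00 + 725.90 = 3,281.82
Net pay: 10,675.00 − 3,281.82 = 7,393.18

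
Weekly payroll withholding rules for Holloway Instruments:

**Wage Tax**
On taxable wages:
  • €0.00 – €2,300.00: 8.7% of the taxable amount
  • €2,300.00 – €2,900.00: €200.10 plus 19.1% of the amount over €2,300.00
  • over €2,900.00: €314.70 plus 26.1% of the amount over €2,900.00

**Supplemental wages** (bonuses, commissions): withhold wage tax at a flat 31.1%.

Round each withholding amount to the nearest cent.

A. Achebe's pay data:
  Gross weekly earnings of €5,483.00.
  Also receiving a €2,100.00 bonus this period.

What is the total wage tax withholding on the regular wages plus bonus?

€1,641.96

Wage Tax: taxable = €5,483.00
  €314.70 + 26.1% × (€5,483.00 − €2,900.00) = €314.70 + 26.1% × €2,583.00 = €988.86
Supplemental (31.1% flat on bonus): 31.1% × €2,100.00 = €653.10
Total wage tax: €988.86 + €653.10 = €1,641.96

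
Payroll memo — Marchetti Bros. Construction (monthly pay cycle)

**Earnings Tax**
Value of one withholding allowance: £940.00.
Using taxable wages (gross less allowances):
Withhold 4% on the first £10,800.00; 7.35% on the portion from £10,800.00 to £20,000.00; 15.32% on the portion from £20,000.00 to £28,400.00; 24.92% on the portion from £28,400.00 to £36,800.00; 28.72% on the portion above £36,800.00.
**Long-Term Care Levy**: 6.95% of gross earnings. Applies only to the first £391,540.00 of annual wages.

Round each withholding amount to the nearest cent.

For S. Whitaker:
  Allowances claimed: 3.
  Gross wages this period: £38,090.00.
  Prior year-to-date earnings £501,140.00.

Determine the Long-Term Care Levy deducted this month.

£0.00

Long-Term Care Levy: YTD £501,140.00 ≥ cap £391,540.00 → £0.00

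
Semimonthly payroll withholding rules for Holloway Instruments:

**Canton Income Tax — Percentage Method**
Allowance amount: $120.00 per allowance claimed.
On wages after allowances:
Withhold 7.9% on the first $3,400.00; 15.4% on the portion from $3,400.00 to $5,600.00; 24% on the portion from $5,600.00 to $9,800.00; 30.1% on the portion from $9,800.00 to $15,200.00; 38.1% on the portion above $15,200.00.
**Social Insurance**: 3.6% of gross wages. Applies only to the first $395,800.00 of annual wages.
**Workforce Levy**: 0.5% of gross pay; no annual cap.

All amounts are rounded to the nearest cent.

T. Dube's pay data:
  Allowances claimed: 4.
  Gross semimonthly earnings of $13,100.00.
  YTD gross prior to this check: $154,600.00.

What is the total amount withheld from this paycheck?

$3,001.32

Canton Income Tax: taxable = $13,100.00 − 4×$120.00 = $12,620.00
  $1,615.40 + 30.1% × ($12,620.00 − $9,800.00) = $1,615.40 + 30.1% × $2,820.00 = $2,464.22
Social Insurance: 3.6% × $13,100.00 = $471.60
Workforce Levy: 0.5% × $13,100.00 = $65.50
Total: $2,464.22 + $471.60 + $65.50 = $3,001.32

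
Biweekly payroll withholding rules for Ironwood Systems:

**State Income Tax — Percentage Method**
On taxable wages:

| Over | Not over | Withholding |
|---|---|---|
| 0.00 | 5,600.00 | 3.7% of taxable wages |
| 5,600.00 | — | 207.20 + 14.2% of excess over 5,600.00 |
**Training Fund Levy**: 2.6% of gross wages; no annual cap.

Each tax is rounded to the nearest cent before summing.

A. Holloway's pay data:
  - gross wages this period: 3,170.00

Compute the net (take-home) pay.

State Income Tax: taxable = 3,170.00
  3.7% × 3,170.00 = 117.29
Training Fund Levy: 2.6% × 3,170.00 = 82.42
Total withheld: 117.29 + 82.42 = 199.71
Net pay: 3,170.00 − 199.71 = 2,970.29

2,970.29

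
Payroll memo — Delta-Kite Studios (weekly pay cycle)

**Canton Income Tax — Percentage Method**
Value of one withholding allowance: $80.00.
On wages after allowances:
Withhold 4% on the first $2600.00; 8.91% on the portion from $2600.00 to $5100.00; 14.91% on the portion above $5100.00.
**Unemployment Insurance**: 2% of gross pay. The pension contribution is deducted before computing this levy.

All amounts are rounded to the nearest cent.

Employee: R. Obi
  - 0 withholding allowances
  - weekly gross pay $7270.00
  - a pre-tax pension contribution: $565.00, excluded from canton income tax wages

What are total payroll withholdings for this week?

Canton Income Tax: taxable = $7270.00 − $565.00 = $6705.00
  $326.75 + 14.91% × ($6705.00 − $5100.00) = $326.75 + 14.91% × $1605.00 = $566.06
Unemployment Insurance: 2% × $6705.00 = $134.10
Total: $566.06 + $134.10 = $700.16

$700.16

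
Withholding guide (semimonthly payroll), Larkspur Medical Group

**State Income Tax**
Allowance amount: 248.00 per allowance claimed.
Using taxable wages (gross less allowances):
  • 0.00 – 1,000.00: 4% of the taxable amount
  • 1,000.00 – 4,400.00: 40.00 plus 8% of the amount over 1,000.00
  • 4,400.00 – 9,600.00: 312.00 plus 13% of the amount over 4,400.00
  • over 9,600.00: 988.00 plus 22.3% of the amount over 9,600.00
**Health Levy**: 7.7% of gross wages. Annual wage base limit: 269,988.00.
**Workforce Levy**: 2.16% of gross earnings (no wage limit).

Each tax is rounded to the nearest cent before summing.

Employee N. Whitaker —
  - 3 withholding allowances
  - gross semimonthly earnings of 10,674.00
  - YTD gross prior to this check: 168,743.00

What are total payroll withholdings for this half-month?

State Income Tax: taxable = 10,674.00 − 3×248.00 = 9,930.00
  988.00 + 22.3% × (9,930.00 − 9,600.00) = 988.00 + 22.3% × 330.00 = 1,061.59
Health Levy: 7.7% × 10,674.00 = 821.90
Workforce Levy: 2.16% × 10,674.00 = 230.56
Total: 1,061.59 + 821.90 + 230.56 = 2,114.05

2,114.05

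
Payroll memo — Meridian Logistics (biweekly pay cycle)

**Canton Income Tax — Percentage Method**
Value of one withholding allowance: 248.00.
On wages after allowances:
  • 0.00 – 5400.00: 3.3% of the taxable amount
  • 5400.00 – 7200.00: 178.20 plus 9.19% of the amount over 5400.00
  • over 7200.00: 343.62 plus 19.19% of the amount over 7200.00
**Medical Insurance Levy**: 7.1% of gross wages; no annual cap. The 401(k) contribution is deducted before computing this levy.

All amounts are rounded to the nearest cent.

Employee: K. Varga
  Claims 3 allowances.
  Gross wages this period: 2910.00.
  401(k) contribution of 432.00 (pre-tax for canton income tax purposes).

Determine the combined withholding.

Canton Income Tax: taxable = 2910.00 − 432.00 − 3×248.00 = 1734.00
  3.3% × 1734.00 = 57.22
Medical Insurance Levy: 7.1% × 2478.00 = 175.94
Total: 57.22 + 175.94 = 233.16

233.16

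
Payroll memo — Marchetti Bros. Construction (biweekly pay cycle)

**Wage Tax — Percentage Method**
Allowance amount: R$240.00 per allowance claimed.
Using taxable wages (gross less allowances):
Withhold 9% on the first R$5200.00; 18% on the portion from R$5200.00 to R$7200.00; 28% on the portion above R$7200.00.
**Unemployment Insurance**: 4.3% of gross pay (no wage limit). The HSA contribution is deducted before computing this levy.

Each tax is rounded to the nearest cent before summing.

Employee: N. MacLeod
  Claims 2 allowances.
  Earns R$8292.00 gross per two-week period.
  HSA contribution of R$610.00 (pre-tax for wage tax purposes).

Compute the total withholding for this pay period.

R$1158.89

Wage Tax: taxable = R$8292.00 − R$610.00 − 2×R$240.00 = R$7202.00
  R$828.00 + 28% × (R$7202.00 − R$7200.00) = R$828.00 + 28% × R$2.00 = R$828.56
Unemployment Insurance: 4.3% × R$7682.00 = R$330.33
Total: R$828.56 + R$330.33 = R$1158.89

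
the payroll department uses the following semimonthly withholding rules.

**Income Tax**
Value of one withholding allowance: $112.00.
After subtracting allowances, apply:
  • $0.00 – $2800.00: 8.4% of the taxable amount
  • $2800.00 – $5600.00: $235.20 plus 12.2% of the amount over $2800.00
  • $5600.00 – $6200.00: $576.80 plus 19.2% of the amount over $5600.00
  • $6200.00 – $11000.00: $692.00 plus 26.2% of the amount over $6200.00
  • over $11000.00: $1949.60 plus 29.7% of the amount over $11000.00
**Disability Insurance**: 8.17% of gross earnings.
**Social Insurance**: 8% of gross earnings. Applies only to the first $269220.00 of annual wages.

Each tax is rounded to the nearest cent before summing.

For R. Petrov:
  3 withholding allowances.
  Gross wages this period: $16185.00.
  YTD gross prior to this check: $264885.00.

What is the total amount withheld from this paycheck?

Income Tax: taxable = $16185.00 − 3×$112.00 = $15849.00
  $1949.60 + 29.7% × ($15849.00 − $11000.00) = $1949.60 + 29.7% × $4849.00 = $3389.75
Disability Insurance: 8.17% × $16185.00 = $1322.31
Social Insurance: cap $269220.00 − YTD $264885.00 = $4335.00 subject; 8% × $4335.00 = $346.80
Total: $3389.75 + $1322.31 + $346.80 = $5058.86

$5058.86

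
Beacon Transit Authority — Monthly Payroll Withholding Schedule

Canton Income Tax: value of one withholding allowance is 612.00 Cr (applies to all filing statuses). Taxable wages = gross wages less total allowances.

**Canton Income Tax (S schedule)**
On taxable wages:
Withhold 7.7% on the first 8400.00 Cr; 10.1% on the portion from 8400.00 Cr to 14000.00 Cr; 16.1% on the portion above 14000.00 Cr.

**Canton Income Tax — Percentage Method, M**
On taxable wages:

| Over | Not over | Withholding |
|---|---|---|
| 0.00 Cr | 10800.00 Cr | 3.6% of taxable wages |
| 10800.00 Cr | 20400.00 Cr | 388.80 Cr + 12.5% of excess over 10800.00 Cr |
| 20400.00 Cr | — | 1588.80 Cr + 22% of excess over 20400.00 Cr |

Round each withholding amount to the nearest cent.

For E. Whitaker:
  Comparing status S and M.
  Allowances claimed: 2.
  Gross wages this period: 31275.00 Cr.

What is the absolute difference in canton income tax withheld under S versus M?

84.59 Cr

Canton Income Tax (S): taxable = 31275.00 Cr − 2×612.00 Cr = 30051.00 Cr
  1212.40 Cr + 16.1% × (30051.00 Cr − 14000.00 Cr) = 1212.40 Cr + 16.1% × 16051.00 Cr = 3796.61 Cr
Canton Income Tax (M): taxable = 31275.00 Cr − 2×612.00 Cr = 30051.00 Cr
  1588.80 Cr + 22% × (30051.00 Cr − 20400.00 Cr) = 1588.80 Cr + 22% × 9651.00 Cr = 3712.02 Cr
Difference: |3796.61 Cr − 3712.02 Cr| = 84.59 Cr (higher under S)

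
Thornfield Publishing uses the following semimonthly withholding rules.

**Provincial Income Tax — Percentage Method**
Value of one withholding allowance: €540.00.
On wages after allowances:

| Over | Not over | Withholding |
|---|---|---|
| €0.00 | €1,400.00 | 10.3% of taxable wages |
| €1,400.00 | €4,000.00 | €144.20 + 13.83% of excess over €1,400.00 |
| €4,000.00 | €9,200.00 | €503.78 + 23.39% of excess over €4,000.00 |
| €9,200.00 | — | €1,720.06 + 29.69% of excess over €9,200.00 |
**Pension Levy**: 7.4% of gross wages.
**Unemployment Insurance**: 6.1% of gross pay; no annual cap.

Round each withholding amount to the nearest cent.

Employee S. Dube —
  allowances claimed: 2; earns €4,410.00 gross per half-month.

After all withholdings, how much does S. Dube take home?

Provincial Income Tax: taxable = €4,410.00 − 2×€540.00 = €3,330.00
  €144.20 + 13.83% × (€3,330.00 − €1,400.00) = €144.20 + 13.83% × €1,930.00 = €411.12
Pension Levy: 7.4% × €4,410.00 = €326.34
Unemployment Insurance: 6.1% × €4,410.00 = €269.01
Total withheld: €411.12 + €326.34 + €269.01 = €1,006.47
Net pay: €4,410.00 − €1,006.47 = €3,403.53

€3,403.53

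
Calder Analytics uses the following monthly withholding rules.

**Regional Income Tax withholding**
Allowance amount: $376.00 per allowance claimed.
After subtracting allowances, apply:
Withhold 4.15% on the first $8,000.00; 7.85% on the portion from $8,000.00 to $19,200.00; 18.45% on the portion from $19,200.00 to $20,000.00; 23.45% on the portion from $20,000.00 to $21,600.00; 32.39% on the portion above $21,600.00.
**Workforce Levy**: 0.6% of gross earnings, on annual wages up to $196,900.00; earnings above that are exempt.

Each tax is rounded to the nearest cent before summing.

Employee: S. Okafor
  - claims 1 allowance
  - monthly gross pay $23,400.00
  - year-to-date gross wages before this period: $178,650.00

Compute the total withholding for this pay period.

$2,304.73

Regional Income Tax: taxable = $23,400.00 − 1×$376.00 = $23,024.00
  $1,734.00 + 32.39% × ($23,024.00 − $21,600.00) = $1,734.00 + 32.39% × $1,424.00 = $2,195.23
Workforce Levy: cap $196,900.00 − YTD $178,650.00 = $18,250.00 subject; 0.6% × $18,250.00 = $109.50
Total: $2,195.23 + $109.50 = $2,304.73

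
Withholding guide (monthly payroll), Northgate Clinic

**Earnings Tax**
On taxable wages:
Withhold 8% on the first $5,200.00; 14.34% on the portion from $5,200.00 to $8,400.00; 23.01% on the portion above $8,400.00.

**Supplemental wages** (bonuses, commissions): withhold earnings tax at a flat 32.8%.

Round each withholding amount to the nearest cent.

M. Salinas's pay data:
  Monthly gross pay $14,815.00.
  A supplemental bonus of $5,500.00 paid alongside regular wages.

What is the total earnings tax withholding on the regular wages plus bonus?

Earnings Tax: taxable = $14,815.00
  $874.88 + 23.01% × ($14,815.00 − $8,400.00) = $874.88 + 23.01% × $6,415.00 = $2,350.97
Supplemental (32.8% flat on bonus): 32.8% × $5,500.00 = $1,804.00
Total earnings tax: $2,350.97 + $1,804.00 = $4,154.97

$4,154.97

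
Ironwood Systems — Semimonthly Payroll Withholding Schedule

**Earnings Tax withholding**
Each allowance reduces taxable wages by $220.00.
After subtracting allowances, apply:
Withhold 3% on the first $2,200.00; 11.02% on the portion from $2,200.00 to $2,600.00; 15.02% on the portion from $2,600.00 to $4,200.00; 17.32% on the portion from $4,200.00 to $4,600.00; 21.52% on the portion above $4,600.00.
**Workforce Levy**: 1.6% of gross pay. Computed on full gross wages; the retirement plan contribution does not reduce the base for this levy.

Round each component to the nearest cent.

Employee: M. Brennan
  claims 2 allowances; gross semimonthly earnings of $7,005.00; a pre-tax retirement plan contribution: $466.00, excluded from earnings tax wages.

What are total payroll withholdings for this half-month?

Earnings Tax: taxable = $7,005.00 − $466.00 − 2×$220.00 = $6,099.00
  $419.68 + 21.52% × ($6,099.00 − $4,600.00) = $419.68 + 21.52% × $1,499.00 = $742.26
Workforce Levy: 1.6% × $7,005.00 = $112.08
Total: $742.26 + $112.08 = $854.34

$854.34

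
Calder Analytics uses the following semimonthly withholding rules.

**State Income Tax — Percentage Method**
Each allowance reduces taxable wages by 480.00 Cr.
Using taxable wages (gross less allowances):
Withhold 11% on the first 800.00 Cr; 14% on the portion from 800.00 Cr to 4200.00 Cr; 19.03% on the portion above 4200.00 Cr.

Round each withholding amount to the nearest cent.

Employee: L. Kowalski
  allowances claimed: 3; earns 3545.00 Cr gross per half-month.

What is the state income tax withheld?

State Income Tax: taxable = 3545.00 Cr − 3×480.00 Cr = 2105.00 Cr
  88.00 Cr + 14% × (2105.00 Cr − 800.00 Cr) = 88.00 Cr + 14% × 1305.00 Cr = 270.70 Cr

270.70 Cr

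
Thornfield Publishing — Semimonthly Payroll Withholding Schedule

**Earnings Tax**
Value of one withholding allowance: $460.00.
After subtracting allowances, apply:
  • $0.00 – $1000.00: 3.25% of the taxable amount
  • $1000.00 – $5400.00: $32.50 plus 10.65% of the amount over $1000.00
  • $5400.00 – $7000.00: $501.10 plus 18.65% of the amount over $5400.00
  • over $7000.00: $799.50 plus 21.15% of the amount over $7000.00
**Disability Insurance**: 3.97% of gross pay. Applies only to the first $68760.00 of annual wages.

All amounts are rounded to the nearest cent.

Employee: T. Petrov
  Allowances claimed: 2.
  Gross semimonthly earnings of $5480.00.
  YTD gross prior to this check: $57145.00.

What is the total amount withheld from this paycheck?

Earnings Tax: taxable = $5480.00 − 2×$460.00 = $4560.00
  $32.50 + 10.65% × ($4560.00 − $1000.00) = $32.50 + 10.65% × $3560.00 = $411.64
Disability Insurance: 3.97% × $5480.00 = $217.56
Total: $411.64 + $217.56 = $629.20

$629.20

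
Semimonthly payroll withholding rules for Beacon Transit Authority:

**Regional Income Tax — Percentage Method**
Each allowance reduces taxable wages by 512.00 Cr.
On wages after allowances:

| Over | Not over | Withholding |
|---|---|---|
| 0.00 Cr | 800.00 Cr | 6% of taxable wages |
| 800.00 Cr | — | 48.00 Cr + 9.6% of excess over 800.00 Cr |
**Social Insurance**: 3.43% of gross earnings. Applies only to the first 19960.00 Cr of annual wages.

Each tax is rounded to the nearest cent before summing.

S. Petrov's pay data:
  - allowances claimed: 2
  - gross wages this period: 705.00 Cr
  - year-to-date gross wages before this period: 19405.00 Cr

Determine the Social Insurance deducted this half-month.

Social Insurance: cap 19960.00 Cr − YTD 19405.00 Cr = 555.00 Cr subject; 3.43% × 555.00 Cr = 19.04 Cr

19.04 Cr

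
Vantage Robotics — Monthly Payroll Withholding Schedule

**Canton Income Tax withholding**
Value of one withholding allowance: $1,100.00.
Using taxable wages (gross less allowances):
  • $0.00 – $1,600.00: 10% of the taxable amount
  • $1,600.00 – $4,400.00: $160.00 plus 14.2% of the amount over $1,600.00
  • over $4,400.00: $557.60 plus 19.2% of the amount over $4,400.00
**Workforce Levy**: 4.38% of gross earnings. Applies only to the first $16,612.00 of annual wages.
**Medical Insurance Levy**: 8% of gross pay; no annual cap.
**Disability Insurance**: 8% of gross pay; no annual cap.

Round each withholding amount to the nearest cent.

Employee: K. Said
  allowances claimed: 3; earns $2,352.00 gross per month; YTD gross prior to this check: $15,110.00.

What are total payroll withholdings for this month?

$442.11

Canton Income Tax: taxable = $2,352.00 − 3×$1,100.00 = $-948.00
  Taxable ≤ 0 → $0.00
Workforce Levy: cap $16,612.00 − YTD $15,110.00 = $1,502.00 subject; 4.38% × $1,502.00 = $65.79
Medical Insurance Levy: 8% × $2,352.00 = $188.16
Disability Insurance: 8% × $2,352.00 = $188.16
Total: $0.00 + $65.79 + $188.16 + $188.16 = $442.11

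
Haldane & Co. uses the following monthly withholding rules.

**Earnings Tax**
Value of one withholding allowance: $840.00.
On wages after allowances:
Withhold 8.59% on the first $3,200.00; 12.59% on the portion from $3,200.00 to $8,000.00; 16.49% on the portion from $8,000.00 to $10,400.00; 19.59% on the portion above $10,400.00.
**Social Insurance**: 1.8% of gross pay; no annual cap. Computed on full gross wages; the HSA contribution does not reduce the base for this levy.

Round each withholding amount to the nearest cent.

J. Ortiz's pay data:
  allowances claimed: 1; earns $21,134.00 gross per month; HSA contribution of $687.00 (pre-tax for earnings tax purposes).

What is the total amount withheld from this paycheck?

Earnings Tax: taxable = $21,134.00 − $687.00 − 1×$840.00 = $19,607.00
  $1,274.96 + 19.59% × ($19,607.00 − $10,400.00) = $1,274.96 + 19.59% × $9,207.00 = $3,078.61
Social Insurance: 1.8% × $21,134.00 = $380.41
Total: $3,078.61 + $380.41 = $3,459.02

$3,459.02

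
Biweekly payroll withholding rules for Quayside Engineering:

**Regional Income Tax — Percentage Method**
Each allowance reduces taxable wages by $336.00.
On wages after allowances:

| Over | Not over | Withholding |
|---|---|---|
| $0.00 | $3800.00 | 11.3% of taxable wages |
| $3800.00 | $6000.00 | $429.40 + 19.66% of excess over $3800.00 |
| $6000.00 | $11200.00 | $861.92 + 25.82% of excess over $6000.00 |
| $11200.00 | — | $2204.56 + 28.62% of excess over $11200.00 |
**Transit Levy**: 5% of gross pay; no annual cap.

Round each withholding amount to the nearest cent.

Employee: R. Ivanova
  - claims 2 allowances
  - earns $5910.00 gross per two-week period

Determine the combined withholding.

$1007.61

Regional Income Tax: taxable = $5910.00 − 2×$336.00 = $5238.00
  $429.40 + 19.66% × ($5238.00 − $3800.00) = $429.40 + 19.66% × $1438.00 = $712.11
Transit Levy: 5% × $5910.00 = $295.50
Total: $712.11 + $295.50 = $1007.61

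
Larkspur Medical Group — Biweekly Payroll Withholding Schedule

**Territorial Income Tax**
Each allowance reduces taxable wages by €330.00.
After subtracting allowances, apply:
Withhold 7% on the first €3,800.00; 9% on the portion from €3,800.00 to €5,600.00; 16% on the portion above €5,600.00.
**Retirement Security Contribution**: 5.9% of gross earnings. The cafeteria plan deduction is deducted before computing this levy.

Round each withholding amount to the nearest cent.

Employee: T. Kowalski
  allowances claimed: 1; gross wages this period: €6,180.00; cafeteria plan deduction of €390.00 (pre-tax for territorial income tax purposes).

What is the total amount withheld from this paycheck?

Territorial Income Tax: taxable = €6,180.00 − €390.00 − 1×€330.00 = €5,460.00
  €266.00 + 9% × (€5,460.00 − €3,800.00) = €266.00 + 9% × €1,660.00 = €415.40
Retirement Security Contribution: 5.9% × €5,790.00 = €341.61
Total: €415.40 + €341.61 = €757.01

€757.01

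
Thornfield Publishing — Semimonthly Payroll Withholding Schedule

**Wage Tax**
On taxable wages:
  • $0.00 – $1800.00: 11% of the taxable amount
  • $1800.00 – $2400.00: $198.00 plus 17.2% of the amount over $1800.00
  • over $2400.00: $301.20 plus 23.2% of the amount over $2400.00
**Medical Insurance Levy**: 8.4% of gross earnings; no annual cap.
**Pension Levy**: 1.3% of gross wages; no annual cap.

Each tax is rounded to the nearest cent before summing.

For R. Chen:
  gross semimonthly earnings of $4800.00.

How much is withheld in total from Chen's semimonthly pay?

$1323.60

Wage Tax: taxable = $4800.00
  $301.20 + 23.2% × ($4800.00 − $2400.00) = $301.20 + 23.2% × $2400.00 = $858.00
Medical Insurance Levy: 8.4% × $4800.00 = $403.20
Pension Levy: 1.3% × $4800.00 = $62.40
Total: $858.00 + $403.20 + $62.40 = $1323.60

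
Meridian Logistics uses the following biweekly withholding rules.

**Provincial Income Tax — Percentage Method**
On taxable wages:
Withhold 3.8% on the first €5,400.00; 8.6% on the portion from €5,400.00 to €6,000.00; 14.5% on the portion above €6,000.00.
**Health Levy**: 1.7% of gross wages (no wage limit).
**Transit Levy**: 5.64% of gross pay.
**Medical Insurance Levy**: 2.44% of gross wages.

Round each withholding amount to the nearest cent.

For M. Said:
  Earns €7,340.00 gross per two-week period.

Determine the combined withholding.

Provincial Income Tax: taxable = €7,340.00
  €256.80 + 14.5% × (€7,340.00 − €6,000.00) = €256.80 + 14.5% × €1,340.00 = €451.10
Health Levy: 1.7% × €7,340.00 = €124.78
Transit Levy: 5.64% × €7,340.00 = €413.98
Medical Insurance Levy: 2.44% × €7,340.00 = €179.10
Total: €451.10 + €124.78 + €413.98 + €179.10 = €1,168.96

€1,168.96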